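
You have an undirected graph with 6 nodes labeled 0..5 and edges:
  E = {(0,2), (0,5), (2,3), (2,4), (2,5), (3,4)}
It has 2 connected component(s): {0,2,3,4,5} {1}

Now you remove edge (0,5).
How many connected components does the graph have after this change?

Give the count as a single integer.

Answer: 2

Derivation:
Initial component count: 2
Remove (0,5): not a bridge. Count unchanged: 2.
  After removal, components: {0,2,3,4,5} {1}
New component count: 2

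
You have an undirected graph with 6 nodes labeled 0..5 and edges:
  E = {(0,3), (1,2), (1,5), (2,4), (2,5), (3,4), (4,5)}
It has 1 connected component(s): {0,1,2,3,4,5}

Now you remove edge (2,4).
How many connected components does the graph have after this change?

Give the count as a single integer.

Answer: 1

Derivation:
Initial component count: 1
Remove (2,4): not a bridge. Count unchanged: 1.
  After removal, components: {0,1,2,3,4,5}
New component count: 1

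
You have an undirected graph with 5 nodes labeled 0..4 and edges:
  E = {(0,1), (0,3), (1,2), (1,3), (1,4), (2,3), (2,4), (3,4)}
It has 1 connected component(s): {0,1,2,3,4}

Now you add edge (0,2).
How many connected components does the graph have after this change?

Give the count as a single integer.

Initial component count: 1
Add (0,2): endpoints already in same component. Count unchanged: 1.
New component count: 1

Answer: 1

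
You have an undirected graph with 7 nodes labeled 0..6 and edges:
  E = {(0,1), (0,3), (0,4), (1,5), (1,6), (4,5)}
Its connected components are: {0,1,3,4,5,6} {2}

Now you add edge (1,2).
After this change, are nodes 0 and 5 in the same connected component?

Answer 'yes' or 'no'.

Answer: yes

Derivation:
Initial components: {0,1,3,4,5,6} {2}
Adding edge (1,2): merges {0,1,3,4,5,6} and {2}.
New components: {0,1,2,3,4,5,6}
Are 0 and 5 in the same component? yes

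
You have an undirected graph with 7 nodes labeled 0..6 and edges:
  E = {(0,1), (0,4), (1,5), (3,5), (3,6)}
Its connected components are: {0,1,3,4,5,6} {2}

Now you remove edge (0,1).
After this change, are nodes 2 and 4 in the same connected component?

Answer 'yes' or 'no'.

Answer: no

Derivation:
Initial components: {0,1,3,4,5,6} {2}
Removing edge (0,1): it was a bridge — component count 2 -> 3.
New components: {0,4} {1,3,5,6} {2}
Are 2 and 4 in the same component? no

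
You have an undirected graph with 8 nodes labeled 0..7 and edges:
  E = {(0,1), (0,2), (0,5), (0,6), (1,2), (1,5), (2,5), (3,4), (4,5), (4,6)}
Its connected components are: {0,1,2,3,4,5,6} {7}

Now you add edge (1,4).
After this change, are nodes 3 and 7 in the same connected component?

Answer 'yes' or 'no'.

Answer: no

Derivation:
Initial components: {0,1,2,3,4,5,6} {7}
Adding edge (1,4): both already in same component {0,1,2,3,4,5,6}. No change.
New components: {0,1,2,3,4,5,6} {7}
Are 3 and 7 in the same component? no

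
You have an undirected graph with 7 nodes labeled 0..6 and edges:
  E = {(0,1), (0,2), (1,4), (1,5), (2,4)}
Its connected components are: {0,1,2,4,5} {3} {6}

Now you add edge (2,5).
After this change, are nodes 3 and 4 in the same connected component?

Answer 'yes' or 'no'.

Answer: no

Derivation:
Initial components: {0,1,2,4,5} {3} {6}
Adding edge (2,5): both already in same component {0,1,2,4,5}. No change.
New components: {0,1,2,4,5} {3} {6}
Are 3 and 4 in the same component? no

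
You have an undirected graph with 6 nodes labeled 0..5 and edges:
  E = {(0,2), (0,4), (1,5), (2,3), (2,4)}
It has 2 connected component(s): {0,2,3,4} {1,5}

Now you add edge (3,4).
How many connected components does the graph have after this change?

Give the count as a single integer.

Answer: 2

Derivation:
Initial component count: 2
Add (3,4): endpoints already in same component. Count unchanged: 2.
New component count: 2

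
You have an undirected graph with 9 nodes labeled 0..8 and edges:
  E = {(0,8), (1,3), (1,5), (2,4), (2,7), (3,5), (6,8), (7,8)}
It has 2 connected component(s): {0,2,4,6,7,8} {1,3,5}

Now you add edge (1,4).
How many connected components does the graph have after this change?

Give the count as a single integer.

Initial component count: 2
Add (1,4): merges two components. Count decreases: 2 -> 1.
New component count: 1

Answer: 1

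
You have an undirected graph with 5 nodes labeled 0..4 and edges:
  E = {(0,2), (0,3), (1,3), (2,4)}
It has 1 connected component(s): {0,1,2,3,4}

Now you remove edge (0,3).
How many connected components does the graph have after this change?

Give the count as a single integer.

Initial component count: 1
Remove (0,3): it was a bridge. Count increases: 1 -> 2.
  After removal, components: {0,2,4} {1,3}
New component count: 2

Answer: 2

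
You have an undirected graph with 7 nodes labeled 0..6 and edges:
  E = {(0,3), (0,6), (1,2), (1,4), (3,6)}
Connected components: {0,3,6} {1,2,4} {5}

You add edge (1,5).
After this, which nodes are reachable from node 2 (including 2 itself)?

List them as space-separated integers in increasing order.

Before: nodes reachable from 2: {1,2,4}
Adding (1,5): merges 2's component with another. Reachability grows.
After: nodes reachable from 2: {1,2,4,5}

Answer: 1 2 4 5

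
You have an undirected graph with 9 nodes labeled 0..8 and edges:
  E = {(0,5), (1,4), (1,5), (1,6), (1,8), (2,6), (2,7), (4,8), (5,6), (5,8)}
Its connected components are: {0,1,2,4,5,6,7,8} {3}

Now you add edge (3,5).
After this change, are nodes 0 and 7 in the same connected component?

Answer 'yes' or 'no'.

Initial components: {0,1,2,4,5,6,7,8} {3}
Adding edge (3,5): merges {3} and {0,1,2,4,5,6,7,8}.
New components: {0,1,2,3,4,5,6,7,8}
Are 0 and 7 in the same component? yes

Answer: yes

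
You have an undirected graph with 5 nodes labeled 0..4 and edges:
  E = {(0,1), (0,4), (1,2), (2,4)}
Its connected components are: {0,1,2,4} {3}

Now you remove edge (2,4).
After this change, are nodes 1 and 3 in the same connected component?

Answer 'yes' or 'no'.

Answer: no

Derivation:
Initial components: {0,1,2,4} {3}
Removing edge (2,4): not a bridge — component count unchanged at 2.
New components: {0,1,2,4} {3}
Are 1 and 3 in the same component? no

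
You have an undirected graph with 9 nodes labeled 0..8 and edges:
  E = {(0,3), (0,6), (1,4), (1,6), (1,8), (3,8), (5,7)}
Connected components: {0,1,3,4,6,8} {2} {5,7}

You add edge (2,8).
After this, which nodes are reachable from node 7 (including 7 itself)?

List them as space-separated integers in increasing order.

Answer: 5 7

Derivation:
Before: nodes reachable from 7: {5,7}
Adding (2,8): merges two components, but neither contains 7. Reachability from 7 unchanged.
After: nodes reachable from 7: {5,7}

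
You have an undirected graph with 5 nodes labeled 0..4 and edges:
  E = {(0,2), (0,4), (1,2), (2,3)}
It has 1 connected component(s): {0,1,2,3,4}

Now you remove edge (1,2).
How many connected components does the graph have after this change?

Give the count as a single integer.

Answer: 2

Derivation:
Initial component count: 1
Remove (1,2): it was a bridge. Count increases: 1 -> 2.
  After removal, components: {0,2,3,4} {1}
New component count: 2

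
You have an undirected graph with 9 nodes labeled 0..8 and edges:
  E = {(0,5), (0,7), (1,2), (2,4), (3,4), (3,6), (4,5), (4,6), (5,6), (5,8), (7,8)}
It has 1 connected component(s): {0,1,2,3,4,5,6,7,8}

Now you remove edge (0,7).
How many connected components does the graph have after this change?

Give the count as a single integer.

Initial component count: 1
Remove (0,7): not a bridge. Count unchanged: 1.
  After removal, components: {0,1,2,3,4,5,6,7,8}
New component count: 1

Answer: 1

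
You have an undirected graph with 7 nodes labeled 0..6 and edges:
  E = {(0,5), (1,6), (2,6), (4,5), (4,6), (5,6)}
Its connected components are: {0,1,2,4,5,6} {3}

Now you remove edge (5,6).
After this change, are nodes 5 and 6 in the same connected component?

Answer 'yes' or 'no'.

Initial components: {0,1,2,4,5,6} {3}
Removing edge (5,6): not a bridge — component count unchanged at 2.
New components: {0,1,2,4,5,6} {3}
Are 5 and 6 in the same component? yes

Answer: yes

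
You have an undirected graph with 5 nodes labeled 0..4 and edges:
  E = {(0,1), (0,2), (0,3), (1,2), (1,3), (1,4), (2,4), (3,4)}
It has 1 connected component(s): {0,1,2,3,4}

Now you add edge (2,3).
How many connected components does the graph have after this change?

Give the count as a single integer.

Initial component count: 1
Add (2,3): endpoints already in same component. Count unchanged: 1.
New component count: 1

Answer: 1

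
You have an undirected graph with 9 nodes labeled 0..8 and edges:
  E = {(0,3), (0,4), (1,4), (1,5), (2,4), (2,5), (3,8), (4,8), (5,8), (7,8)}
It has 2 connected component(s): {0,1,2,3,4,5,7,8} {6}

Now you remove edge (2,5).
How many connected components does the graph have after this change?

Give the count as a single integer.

Initial component count: 2
Remove (2,5): not a bridge. Count unchanged: 2.
  After removal, components: {0,1,2,3,4,5,7,8} {6}
New component count: 2

Answer: 2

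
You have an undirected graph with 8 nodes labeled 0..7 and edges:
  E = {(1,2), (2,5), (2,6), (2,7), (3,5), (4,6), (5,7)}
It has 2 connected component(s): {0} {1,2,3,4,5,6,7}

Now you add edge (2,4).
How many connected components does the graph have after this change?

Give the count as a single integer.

Answer: 2

Derivation:
Initial component count: 2
Add (2,4): endpoints already in same component. Count unchanged: 2.
New component count: 2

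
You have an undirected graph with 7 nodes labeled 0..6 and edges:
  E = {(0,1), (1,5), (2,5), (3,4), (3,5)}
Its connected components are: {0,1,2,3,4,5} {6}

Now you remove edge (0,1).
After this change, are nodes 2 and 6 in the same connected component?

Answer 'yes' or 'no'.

Initial components: {0,1,2,3,4,5} {6}
Removing edge (0,1): it was a bridge — component count 2 -> 3.
New components: {0} {1,2,3,4,5} {6}
Are 2 and 6 in the same component? no

Answer: no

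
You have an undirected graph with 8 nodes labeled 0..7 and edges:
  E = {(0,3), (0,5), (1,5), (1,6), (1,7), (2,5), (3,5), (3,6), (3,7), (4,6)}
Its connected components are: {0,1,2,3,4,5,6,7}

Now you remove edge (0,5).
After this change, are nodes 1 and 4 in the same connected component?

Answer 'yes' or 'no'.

Initial components: {0,1,2,3,4,5,6,7}
Removing edge (0,5): not a bridge — component count unchanged at 1.
New components: {0,1,2,3,4,5,6,7}
Are 1 and 4 in the same component? yes

Answer: yes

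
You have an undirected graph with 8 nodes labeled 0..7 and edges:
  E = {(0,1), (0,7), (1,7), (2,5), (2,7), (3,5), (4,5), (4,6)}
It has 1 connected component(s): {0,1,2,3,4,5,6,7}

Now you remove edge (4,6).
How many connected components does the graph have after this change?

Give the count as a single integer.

Answer: 2

Derivation:
Initial component count: 1
Remove (4,6): it was a bridge. Count increases: 1 -> 2.
  After removal, components: {0,1,2,3,4,5,7} {6}
New component count: 2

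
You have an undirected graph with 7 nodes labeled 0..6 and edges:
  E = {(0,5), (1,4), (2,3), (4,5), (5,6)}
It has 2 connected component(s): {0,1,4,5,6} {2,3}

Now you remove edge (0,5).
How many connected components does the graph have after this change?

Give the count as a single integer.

Answer: 3

Derivation:
Initial component count: 2
Remove (0,5): it was a bridge. Count increases: 2 -> 3.
  After removal, components: {0} {1,4,5,6} {2,3}
New component count: 3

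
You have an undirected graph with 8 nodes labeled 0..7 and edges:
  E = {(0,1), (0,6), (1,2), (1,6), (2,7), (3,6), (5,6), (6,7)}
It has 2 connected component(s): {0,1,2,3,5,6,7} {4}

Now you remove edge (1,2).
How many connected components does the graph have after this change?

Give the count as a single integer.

Answer: 2

Derivation:
Initial component count: 2
Remove (1,2): not a bridge. Count unchanged: 2.
  After removal, components: {0,1,2,3,5,6,7} {4}
New component count: 2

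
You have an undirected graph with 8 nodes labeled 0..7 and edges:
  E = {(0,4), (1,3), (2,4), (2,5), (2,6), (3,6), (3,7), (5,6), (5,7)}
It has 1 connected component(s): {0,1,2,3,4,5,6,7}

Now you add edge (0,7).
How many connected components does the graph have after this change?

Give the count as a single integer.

Answer: 1

Derivation:
Initial component count: 1
Add (0,7): endpoints already in same component. Count unchanged: 1.
New component count: 1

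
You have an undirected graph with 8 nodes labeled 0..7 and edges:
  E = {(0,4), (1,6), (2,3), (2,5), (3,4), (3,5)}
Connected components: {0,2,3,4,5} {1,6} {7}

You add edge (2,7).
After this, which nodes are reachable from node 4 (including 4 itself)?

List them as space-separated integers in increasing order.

Answer: 0 2 3 4 5 7

Derivation:
Before: nodes reachable from 4: {0,2,3,4,5}
Adding (2,7): merges 4's component with another. Reachability grows.
After: nodes reachable from 4: {0,2,3,4,5,7}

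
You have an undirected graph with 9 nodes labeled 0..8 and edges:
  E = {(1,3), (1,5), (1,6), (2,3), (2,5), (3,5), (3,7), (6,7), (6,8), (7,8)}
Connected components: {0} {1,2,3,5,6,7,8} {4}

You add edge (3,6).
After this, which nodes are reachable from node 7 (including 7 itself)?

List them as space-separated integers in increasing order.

Answer: 1 2 3 5 6 7 8

Derivation:
Before: nodes reachable from 7: {1,2,3,5,6,7,8}
Adding (3,6): both endpoints already in same component. Reachability from 7 unchanged.
After: nodes reachable from 7: {1,2,3,5,6,7,8}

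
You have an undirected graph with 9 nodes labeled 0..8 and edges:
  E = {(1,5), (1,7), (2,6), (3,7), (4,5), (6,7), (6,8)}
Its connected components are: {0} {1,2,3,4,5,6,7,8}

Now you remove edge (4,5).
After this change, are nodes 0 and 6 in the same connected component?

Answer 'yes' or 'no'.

Answer: no

Derivation:
Initial components: {0} {1,2,3,4,5,6,7,8}
Removing edge (4,5): it was a bridge — component count 2 -> 3.
New components: {0} {1,2,3,5,6,7,8} {4}
Are 0 and 6 in the same component? no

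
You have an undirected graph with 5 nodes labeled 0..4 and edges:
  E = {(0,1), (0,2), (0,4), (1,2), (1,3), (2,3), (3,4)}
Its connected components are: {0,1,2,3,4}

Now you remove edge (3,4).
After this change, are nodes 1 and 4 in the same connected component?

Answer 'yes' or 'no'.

Answer: yes

Derivation:
Initial components: {0,1,2,3,4}
Removing edge (3,4): not a bridge — component count unchanged at 1.
New components: {0,1,2,3,4}
Are 1 and 4 in the same component? yes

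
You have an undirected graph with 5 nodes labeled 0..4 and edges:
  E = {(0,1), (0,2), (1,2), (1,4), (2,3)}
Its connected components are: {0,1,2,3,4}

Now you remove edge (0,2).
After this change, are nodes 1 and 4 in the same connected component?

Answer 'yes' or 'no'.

Initial components: {0,1,2,3,4}
Removing edge (0,2): not a bridge — component count unchanged at 1.
New components: {0,1,2,3,4}
Are 1 and 4 in the same component? yes

Answer: yes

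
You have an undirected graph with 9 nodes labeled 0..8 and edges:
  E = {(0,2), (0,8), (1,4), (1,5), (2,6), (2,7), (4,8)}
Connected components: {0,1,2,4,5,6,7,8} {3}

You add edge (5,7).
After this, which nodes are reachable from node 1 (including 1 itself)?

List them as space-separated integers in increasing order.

Answer: 0 1 2 4 5 6 7 8

Derivation:
Before: nodes reachable from 1: {0,1,2,4,5,6,7,8}
Adding (5,7): both endpoints already in same component. Reachability from 1 unchanged.
After: nodes reachable from 1: {0,1,2,4,5,6,7,8}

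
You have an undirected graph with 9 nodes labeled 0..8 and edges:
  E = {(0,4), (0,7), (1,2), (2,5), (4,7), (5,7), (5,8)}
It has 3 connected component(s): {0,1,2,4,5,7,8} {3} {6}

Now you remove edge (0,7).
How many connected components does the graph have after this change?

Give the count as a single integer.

Initial component count: 3
Remove (0,7): not a bridge. Count unchanged: 3.
  After removal, components: {0,1,2,4,5,7,8} {3} {6}
New component count: 3

Answer: 3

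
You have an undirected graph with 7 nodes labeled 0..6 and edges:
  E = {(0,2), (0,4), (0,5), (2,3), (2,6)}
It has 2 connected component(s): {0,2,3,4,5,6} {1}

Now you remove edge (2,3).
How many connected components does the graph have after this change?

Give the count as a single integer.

Initial component count: 2
Remove (2,3): it was a bridge. Count increases: 2 -> 3.
  After removal, components: {0,2,4,5,6} {1} {3}
New component count: 3

Answer: 3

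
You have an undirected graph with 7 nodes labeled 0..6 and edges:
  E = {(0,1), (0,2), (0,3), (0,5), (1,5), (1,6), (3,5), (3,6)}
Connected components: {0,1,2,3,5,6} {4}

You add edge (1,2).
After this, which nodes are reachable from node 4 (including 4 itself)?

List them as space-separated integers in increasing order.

Before: nodes reachable from 4: {4}
Adding (1,2): both endpoints already in same component. Reachability from 4 unchanged.
After: nodes reachable from 4: {4}

Answer: 4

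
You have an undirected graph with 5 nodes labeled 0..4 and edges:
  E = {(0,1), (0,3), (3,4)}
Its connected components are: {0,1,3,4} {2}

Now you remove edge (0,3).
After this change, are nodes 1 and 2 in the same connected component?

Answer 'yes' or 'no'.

Initial components: {0,1,3,4} {2}
Removing edge (0,3): it was a bridge — component count 2 -> 3.
New components: {0,1} {2} {3,4}
Are 1 and 2 in the same component? no

Answer: no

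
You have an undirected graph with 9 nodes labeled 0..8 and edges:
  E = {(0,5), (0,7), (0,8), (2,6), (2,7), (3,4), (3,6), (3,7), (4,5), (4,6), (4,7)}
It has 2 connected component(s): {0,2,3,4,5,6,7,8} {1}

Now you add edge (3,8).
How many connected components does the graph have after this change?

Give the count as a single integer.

Initial component count: 2
Add (3,8): endpoints already in same component. Count unchanged: 2.
New component count: 2

Answer: 2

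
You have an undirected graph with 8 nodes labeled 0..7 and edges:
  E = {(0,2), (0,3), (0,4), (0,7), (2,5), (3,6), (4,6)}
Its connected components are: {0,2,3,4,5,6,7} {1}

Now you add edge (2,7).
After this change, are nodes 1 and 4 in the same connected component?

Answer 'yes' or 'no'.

Initial components: {0,2,3,4,5,6,7} {1}
Adding edge (2,7): both already in same component {0,2,3,4,5,6,7}. No change.
New components: {0,2,3,4,5,6,7} {1}
Are 1 and 4 in the same component? no

Answer: no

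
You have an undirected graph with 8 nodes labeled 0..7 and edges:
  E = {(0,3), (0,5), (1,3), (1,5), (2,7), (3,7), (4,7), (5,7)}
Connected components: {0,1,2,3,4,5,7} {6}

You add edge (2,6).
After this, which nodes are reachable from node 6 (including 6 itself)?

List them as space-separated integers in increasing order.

Before: nodes reachable from 6: {6}
Adding (2,6): merges 6's component with another. Reachability grows.
After: nodes reachable from 6: {0,1,2,3,4,5,6,7}

Answer: 0 1 2 3 4 5 6 7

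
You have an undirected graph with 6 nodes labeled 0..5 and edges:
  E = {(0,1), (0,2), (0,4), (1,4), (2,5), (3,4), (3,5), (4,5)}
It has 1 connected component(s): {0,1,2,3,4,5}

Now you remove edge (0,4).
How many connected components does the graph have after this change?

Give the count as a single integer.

Answer: 1

Derivation:
Initial component count: 1
Remove (0,4): not a bridge. Count unchanged: 1.
  After removal, components: {0,1,2,3,4,5}
New component count: 1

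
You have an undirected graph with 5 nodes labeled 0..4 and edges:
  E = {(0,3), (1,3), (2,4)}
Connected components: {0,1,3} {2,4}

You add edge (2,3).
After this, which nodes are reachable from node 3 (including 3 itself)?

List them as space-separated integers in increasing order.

Before: nodes reachable from 3: {0,1,3}
Adding (2,3): merges 3's component with another. Reachability grows.
After: nodes reachable from 3: {0,1,2,3,4}

Answer: 0 1 2 3 4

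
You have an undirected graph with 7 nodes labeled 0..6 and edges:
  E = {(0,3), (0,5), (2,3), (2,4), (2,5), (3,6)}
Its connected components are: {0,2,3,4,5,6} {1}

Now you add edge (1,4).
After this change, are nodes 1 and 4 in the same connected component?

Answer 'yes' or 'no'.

Initial components: {0,2,3,4,5,6} {1}
Adding edge (1,4): merges {1} and {0,2,3,4,5,6}.
New components: {0,1,2,3,4,5,6}
Are 1 and 4 in the same component? yes

Answer: yes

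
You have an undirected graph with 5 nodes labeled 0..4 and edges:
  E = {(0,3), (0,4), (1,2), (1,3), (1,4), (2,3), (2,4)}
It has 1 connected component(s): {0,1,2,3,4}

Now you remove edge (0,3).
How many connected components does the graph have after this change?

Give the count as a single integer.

Answer: 1

Derivation:
Initial component count: 1
Remove (0,3): not a bridge. Count unchanged: 1.
  After removal, components: {0,1,2,3,4}
New component count: 1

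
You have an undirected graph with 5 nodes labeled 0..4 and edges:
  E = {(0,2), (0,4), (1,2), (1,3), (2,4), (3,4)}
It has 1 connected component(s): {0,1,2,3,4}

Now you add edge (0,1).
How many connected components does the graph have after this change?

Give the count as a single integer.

Answer: 1

Derivation:
Initial component count: 1
Add (0,1): endpoints already in same component. Count unchanged: 1.
New component count: 1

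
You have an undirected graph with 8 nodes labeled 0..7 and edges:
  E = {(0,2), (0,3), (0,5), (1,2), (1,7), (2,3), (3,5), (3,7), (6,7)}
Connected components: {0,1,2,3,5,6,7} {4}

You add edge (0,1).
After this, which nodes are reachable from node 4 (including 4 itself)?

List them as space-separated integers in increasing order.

Before: nodes reachable from 4: {4}
Adding (0,1): both endpoints already in same component. Reachability from 4 unchanged.
After: nodes reachable from 4: {4}

Answer: 4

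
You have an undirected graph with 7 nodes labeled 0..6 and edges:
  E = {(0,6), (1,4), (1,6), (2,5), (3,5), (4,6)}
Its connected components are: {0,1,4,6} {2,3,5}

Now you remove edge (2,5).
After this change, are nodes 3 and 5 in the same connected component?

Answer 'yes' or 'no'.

Answer: yes

Derivation:
Initial components: {0,1,4,6} {2,3,5}
Removing edge (2,5): it was a bridge — component count 2 -> 3.
New components: {0,1,4,6} {2} {3,5}
Are 3 and 5 in the same component? yes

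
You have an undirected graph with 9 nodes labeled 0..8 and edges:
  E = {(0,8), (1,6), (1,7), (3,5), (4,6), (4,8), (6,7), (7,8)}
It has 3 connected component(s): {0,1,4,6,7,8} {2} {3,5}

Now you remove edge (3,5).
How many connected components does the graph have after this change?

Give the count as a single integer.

Initial component count: 3
Remove (3,5): it was a bridge. Count increases: 3 -> 4.
  After removal, components: {0,1,4,6,7,8} {2} {3} {5}
New component count: 4

Answer: 4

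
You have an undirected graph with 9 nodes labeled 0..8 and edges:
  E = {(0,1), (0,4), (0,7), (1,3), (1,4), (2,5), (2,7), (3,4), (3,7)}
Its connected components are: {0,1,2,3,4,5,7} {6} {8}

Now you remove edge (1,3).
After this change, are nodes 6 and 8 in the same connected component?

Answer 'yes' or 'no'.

Initial components: {0,1,2,3,4,5,7} {6} {8}
Removing edge (1,3): not a bridge — component count unchanged at 3.
New components: {0,1,2,3,4,5,7} {6} {8}
Are 6 and 8 in the same component? no

Answer: no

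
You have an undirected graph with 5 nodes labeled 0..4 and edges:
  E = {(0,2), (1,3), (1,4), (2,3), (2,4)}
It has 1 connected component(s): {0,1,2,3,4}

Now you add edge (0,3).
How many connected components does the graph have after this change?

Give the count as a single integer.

Answer: 1

Derivation:
Initial component count: 1
Add (0,3): endpoints already in same component. Count unchanged: 1.
New component count: 1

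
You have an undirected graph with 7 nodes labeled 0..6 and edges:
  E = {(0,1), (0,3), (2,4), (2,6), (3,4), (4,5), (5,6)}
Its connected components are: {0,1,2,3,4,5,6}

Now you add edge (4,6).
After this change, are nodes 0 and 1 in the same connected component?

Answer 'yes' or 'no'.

Answer: yes

Derivation:
Initial components: {0,1,2,3,4,5,6}
Adding edge (4,6): both already in same component {0,1,2,3,4,5,6}. No change.
New components: {0,1,2,3,4,5,6}
Are 0 and 1 in the same component? yes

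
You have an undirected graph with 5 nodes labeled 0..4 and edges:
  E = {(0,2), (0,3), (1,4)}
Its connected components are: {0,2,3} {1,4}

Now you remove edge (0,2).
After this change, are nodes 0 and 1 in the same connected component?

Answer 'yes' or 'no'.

Initial components: {0,2,3} {1,4}
Removing edge (0,2): it was a bridge — component count 2 -> 3.
New components: {0,3} {1,4} {2}
Are 0 and 1 in the same component? no

Answer: no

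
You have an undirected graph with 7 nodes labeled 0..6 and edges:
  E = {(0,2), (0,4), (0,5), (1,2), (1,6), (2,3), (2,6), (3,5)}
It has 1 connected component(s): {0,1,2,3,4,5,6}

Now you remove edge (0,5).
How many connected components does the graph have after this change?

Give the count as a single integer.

Initial component count: 1
Remove (0,5): not a bridge. Count unchanged: 1.
  After removal, components: {0,1,2,3,4,5,6}
New component count: 1

Answer: 1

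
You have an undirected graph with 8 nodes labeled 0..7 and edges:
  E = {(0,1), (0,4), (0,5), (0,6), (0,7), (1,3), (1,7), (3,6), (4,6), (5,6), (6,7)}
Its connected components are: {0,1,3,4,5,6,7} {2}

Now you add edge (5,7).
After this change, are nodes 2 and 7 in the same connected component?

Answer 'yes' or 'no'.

Answer: no

Derivation:
Initial components: {0,1,3,4,5,6,7} {2}
Adding edge (5,7): both already in same component {0,1,3,4,5,6,7}. No change.
New components: {0,1,3,4,5,6,7} {2}
Are 2 and 7 in the same component? no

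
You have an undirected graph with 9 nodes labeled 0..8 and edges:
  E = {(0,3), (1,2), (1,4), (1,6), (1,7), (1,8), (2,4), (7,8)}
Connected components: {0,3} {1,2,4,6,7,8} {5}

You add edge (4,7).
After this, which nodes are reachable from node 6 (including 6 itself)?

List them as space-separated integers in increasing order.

Before: nodes reachable from 6: {1,2,4,6,7,8}
Adding (4,7): both endpoints already in same component. Reachability from 6 unchanged.
After: nodes reachable from 6: {1,2,4,6,7,8}

Answer: 1 2 4 6 7 8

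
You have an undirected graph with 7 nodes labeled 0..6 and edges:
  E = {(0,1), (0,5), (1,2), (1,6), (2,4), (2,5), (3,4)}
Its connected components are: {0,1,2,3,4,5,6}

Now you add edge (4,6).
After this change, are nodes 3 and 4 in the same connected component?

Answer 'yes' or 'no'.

Initial components: {0,1,2,3,4,5,6}
Adding edge (4,6): both already in same component {0,1,2,3,4,5,6}. No change.
New components: {0,1,2,3,4,5,6}
Are 3 and 4 in the same component? yes

Answer: yes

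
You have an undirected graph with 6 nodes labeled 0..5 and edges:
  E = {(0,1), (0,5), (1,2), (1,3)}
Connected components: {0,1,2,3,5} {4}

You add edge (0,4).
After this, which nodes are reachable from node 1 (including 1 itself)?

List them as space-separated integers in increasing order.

Before: nodes reachable from 1: {0,1,2,3,5}
Adding (0,4): merges 1's component with another. Reachability grows.
After: nodes reachable from 1: {0,1,2,3,4,5}

Answer: 0 1 2 3 4 5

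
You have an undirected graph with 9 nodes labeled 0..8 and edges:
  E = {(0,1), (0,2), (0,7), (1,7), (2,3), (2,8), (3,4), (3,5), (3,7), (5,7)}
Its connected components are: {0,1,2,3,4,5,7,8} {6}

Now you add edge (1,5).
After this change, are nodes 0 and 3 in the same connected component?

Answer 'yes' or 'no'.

Initial components: {0,1,2,3,4,5,7,8} {6}
Adding edge (1,5): both already in same component {0,1,2,3,4,5,7,8}. No change.
New components: {0,1,2,3,4,5,7,8} {6}
Are 0 and 3 in the same component? yes

Answer: yes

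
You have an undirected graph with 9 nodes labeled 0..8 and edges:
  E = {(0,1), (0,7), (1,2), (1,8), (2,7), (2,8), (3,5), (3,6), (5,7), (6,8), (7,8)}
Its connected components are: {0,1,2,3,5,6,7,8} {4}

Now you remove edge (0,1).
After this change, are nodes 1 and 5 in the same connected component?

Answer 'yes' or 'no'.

Answer: yes

Derivation:
Initial components: {0,1,2,3,5,6,7,8} {4}
Removing edge (0,1): not a bridge — component count unchanged at 2.
New components: {0,1,2,3,5,6,7,8} {4}
Are 1 and 5 in the same component? yes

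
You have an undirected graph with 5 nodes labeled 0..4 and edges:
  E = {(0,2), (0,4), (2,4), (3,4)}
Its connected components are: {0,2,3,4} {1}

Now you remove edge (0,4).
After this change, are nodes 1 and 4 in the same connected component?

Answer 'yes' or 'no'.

Answer: no

Derivation:
Initial components: {0,2,3,4} {1}
Removing edge (0,4): not a bridge — component count unchanged at 2.
New components: {0,2,3,4} {1}
Are 1 and 4 in the same component? no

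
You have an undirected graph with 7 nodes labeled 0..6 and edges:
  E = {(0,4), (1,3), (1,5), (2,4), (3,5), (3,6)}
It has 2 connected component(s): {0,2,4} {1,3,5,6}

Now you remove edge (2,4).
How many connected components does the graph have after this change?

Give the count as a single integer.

Initial component count: 2
Remove (2,4): it was a bridge. Count increases: 2 -> 3.
  After removal, components: {0,4} {1,3,5,6} {2}
New component count: 3

Answer: 3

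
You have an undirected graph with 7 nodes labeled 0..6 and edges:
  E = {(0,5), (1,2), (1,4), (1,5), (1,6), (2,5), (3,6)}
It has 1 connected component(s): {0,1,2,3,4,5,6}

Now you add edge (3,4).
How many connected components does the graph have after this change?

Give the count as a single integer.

Initial component count: 1
Add (3,4): endpoints already in same component. Count unchanged: 1.
New component count: 1

Answer: 1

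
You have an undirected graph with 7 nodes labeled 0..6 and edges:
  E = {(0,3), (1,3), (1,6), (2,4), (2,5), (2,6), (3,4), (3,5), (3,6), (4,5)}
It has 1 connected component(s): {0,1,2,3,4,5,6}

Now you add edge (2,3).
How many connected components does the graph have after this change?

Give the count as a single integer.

Answer: 1

Derivation:
Initial component count: 1
Add (2,3): endpoints already in same component. Count unchanged: 1.
New component count: 1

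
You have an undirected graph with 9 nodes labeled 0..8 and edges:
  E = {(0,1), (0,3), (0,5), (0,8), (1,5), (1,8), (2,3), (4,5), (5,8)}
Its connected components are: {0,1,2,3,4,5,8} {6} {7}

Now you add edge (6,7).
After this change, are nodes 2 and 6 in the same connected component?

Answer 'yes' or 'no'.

Initial components: {0,1,2,3,4,5,8} {6} {7}
Adding edge (6,7): merges {6} and {7}.
New components: {0,1,2,3,4,5,8} {6,7}
Are 2 and 6 in the same component? no

Answer: no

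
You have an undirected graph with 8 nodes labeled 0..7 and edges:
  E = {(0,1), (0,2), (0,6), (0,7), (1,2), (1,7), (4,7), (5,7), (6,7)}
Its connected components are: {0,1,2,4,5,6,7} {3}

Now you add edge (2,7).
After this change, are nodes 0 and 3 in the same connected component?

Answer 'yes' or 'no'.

Initial components: {0,1,2,4,5,6,7} {3}
Adding edge (2,7): both already in same component {0,1,2,4,5,6,7}. No change.
New components: {0,1,2,4,5,6,7} {3}
Are 0 and 3 in the same component? no

Answer: no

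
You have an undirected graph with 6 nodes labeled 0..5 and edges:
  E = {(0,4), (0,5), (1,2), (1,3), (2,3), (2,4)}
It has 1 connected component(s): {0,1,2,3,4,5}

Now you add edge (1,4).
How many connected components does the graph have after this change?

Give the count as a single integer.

Answer: 1

Derivation:
Initial component count: 1
Add (1,4): endpoints already in same component. Count unchanged: 1.
New component count: 1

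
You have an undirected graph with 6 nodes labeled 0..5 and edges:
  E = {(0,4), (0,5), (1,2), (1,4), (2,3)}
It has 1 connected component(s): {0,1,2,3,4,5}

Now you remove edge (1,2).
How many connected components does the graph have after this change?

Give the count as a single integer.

Answer: 2

Derivation:
Initial component count: 1
Remove (1,2): it was a bridge. Count increases: 1 -> 2.
  After removal, components: {0,1,4,5} {2,3}
New component count: 2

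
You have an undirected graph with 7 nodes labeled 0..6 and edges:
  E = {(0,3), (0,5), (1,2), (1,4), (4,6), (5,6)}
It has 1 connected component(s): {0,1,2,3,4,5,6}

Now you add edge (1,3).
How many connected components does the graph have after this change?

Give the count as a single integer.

Answer: 1

Derivation:
Initial component count: 1
Add (1,3): endpoints already in same component. Count unchanged: 1.
New component count: 1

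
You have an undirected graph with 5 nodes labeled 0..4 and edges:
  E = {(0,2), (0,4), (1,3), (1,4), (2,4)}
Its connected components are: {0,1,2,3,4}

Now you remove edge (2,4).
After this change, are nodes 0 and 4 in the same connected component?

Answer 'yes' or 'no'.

Answer: yes

Derivation:
Initial components: {0,1,2,3,4}
Removing edge (2,4): not a bridge — component count unchanged at 1.
New components: {0,1,2,3,4}
Are 0 and 4 in the same component? yes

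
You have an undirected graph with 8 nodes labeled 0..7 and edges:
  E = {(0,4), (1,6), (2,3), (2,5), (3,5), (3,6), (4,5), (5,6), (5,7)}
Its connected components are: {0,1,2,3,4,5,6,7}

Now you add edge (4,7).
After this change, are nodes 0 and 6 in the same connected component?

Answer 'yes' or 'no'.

Initial components: {0,1,2,3,4,5,6,7}
Adding edge (4,7): both already in same component {0,1,2,3,4,5,6,7}. No change.
New components: {0,1,2,3,4,5,6,7}
Are 0 and 6 in the same component? yes

Answer: yes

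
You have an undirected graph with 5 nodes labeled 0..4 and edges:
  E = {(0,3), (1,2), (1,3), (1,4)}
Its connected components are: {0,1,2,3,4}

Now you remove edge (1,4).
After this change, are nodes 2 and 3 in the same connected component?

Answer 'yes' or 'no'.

Answer: yes

Derivation:
Initial components: {0,1,2,3,4}
Removing edge (1,4): it was a bridge — component count 1 -> 2.
New components: {0,1,2,3} {4}
Are 2 and 3 in the same component? yes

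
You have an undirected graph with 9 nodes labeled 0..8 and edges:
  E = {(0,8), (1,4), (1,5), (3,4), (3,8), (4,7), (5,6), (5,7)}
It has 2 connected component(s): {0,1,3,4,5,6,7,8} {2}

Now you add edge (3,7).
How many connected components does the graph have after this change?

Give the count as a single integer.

Answer: 2

Derivation:
Initial component count: 2
Add (3,7): endpoints already in same component. Count unchanged: 2.
New component count: 2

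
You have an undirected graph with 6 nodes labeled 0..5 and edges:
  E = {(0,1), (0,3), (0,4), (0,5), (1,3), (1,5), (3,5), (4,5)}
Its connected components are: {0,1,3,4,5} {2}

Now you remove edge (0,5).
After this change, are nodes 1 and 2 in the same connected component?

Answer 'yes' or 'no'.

Answer: no

Derivation:
Initial components: {0,1,3,4,5} {2}
Removing edge (0,5): not a bridge — component count unchanged at 2.
New components: {0,1,3,4,5} {2}
Are 1 and 2 in the same component? no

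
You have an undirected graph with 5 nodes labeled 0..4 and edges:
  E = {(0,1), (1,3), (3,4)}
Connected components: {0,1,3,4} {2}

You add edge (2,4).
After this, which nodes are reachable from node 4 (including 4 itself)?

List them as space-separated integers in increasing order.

Before: nodes reachable from 4: {0,1,3,4}
Adding (2,4): merges 4's component with another. Reachability grows.
After: nodes reachable from 4: {0,1,2,3,4}

Answer: 0 1 2 3 4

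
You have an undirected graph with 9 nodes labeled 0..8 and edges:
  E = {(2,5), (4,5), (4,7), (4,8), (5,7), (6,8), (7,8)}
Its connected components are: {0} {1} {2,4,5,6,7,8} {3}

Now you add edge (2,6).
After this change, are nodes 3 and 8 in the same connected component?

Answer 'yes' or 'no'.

Answer: no

Derivation:
Initial components: {0} {1} {2,4,5,6,7,8} {3}
Adding edge (2,6): both already in same component {2,4,5,6,7,8}. No change.
New components: {0} {1} {2,4,5,6,7,8} {3}
Are 3 and 8 in the same component? no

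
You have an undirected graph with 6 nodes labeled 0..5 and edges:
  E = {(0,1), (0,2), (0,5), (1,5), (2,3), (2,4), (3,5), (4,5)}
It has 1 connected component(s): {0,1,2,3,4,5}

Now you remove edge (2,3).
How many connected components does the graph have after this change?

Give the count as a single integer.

Initial component count: 1
Remove (2,3): not a bridge. Count unchanged: 1.
  After removal, components: {0,1,2,3,4,5}
New component count: 1

Answer: 1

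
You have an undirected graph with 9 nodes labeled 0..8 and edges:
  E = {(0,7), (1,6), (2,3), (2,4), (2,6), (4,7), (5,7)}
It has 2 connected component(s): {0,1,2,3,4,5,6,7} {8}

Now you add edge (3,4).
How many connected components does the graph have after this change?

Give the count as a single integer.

Answer: 2

Derivation:
Initial component count: 2
Add (3,4): endpoints already in same component. Count unchanged: 2.
New component count: 2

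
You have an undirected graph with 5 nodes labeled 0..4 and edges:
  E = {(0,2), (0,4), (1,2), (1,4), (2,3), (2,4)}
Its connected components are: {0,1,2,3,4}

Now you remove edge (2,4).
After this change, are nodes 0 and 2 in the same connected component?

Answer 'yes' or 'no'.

Answer: yes

Derivation:
Initial components: {0,1,2,3,4}
Removing edge (2,4): not a bridge — component count unchanged at 1.
New components: {0,1,2,3,4}
Are 0 and 2 in the same component? yes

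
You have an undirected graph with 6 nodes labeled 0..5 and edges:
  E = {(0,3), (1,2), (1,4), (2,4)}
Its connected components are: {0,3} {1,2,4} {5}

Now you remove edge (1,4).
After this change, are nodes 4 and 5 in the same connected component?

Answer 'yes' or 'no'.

Answer: no

Derivation:
Initial components: {0,3} {1,2,4} {5}
Removing edge (1,4): not a bridge — component count unchanged at 3.
New components: {0,3} {1,2,4} {5}
Are 4 and 5 in the same component? no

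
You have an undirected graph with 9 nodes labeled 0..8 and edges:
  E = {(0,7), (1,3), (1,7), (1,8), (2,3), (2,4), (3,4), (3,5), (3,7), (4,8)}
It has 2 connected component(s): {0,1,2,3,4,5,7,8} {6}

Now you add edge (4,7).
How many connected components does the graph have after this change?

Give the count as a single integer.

Initial component count: 2
Add (4,7): endpoints already in same component. Count unchanged: 2.
New component count: 2

Answer: 2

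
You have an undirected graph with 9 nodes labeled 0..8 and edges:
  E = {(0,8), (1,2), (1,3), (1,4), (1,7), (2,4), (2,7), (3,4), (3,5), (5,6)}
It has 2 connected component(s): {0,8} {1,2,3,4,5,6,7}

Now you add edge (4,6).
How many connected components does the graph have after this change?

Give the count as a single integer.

Initial component count: 2
Add (4,6): endpoints already in same component. Count unchanged: 2.
New component count: 2

Answer: 2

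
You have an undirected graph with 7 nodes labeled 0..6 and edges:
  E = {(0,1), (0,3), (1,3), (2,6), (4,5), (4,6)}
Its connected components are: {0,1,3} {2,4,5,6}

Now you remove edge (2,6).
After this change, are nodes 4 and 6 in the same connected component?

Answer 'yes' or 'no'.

Initial components: {0,1,3} {2,4,5,6}
Removing edge (2,6): it was a bridge — component count 2 -> 3.
New components: {0,1,3} {2} {4,5,6}
Are 4 and 6 in the same component? yes

Answer: yes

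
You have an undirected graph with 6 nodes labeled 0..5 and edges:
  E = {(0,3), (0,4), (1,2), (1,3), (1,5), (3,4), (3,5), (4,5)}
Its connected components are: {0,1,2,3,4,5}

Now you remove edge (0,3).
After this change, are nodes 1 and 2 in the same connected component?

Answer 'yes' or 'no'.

Initial components: {0,1,2,3,4,5}
Removing edge (0,3): not a bridge — component count unchanged at 1.
New components: {0,1,2,3,4,5}
Are 1 and 2 in the same component? yes

Answer: yes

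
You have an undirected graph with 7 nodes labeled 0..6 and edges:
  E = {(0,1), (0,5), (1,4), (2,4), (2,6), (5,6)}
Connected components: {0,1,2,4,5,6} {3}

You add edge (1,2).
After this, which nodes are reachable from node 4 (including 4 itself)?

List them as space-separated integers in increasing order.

Before: nodes reachable from 4: {0,1,2,4,5,6}
Adding (1,2): both endpoints already in same component. Reachability from 4 unchanged.
After: nodes reachable from 4: {0,1,2,4,5,6}

Answer: 0 1 2 4 5 6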